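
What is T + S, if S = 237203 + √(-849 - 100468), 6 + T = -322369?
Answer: -85172 + I*√101317 ≈ -85172.0 + 318.3*I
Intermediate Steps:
T = -322375 (T = -6 - 322369 = -322375)
S = 237203 + I*√101317 (S = 237203 + √(-101317) = 237203 + I*√101317 ≈ 2.372e+5 + 318.3*I)
T + S = -322375 + (237203 + I*√101317) = -85172 + I*√101317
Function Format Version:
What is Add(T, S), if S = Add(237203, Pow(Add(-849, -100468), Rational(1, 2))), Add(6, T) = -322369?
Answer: Add(-85172, Mul(I, Pow(101317, Rational(1, 2)))) ≈ Add(-85172., Mul(318.30, I))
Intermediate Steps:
T = -322375 (T = Add(-6, -322369) = -322375)
S = Add(237203, Mul(I, Pow(101317, Rational(1, 2)))) (S = Add(237203, Pow(-101317, Rational(1, 2))) = Add(237203, Mul(I, Pow(101317, Rational(1, 2)))) ≈ Add(2.3720e+5, Mul(318.30, I)))
Add(T, S) = Add(-322375, Add(237203, Mul(I, Pow(101317, Rational(1, 2))))) = Add(-85172, Mul(I, Pow(101317, Rational(1, 2))))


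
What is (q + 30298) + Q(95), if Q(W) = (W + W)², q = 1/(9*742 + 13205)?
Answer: 1320191435/19883 ≈ 66398.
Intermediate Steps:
q = 1/19883 (q = 1/(6678 + 13205) = 1/19883 ≈ 5.0294e-5)
Q(W) = 4*W² (Q(W) = (2*W)² = 4*W²)
(q + 30298) + Q(95) = (1/19883 + 30298) + 4*95² = 602415135/19883 + 4*9025 = 602415135/19883 + 36100 = 1320191435/19883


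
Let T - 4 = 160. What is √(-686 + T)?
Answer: 3*I*√58 ≈ 22.847*I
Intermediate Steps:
T = 164 (T = 4 + 160 = 164)
√(-686 + T) = √(-686 + 164) = √(-522) = 3*I*√58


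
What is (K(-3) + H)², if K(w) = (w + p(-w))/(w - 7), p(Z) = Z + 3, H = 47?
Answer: 218089/100 ≈ 2180.9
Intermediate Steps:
p(Z) = 3 + Z
K(w) = 3/(-7 + w) (K(w) = (w + (3 - w))/(w - 7) = 3/(-7 + w))
(K(-3) + H)² = (3/(-7 - 3) + 47)² = (3/(-10) + 47)² = (3*(-⅒) + 47)² = (-3/10 + 47)² = (467/10)² = 218089/100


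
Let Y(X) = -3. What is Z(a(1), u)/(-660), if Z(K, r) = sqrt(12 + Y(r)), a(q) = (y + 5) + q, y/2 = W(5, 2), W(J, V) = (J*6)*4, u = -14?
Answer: -1/220 ≈ -0.0045455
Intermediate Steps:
W(J, V) = 24*J (W(J, V) = (6*J)*4 = 24*J)
y = 240 (y = 2*(24*5) = 2*120 = 240)
a(q) = 245 + q (a(q) = (240 + 5) + q = 245 + q)
Z(K, r) = 3 (Z(K, r) = sqrt(12 - 3) = sqrt(9) = 3)
Z(a(1), u)/(-660) = 3/(-660) = 3*(-1/660) = -1/220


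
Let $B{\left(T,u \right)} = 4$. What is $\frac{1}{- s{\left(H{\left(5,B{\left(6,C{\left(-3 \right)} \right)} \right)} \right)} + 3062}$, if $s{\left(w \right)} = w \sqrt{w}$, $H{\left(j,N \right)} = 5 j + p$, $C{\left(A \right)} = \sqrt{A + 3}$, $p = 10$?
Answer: $\frac{3062}{9332969} + \frac{35 \sqrt{35}}{9332969} \approx 0.00035027$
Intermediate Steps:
$C{\left(A \right)} = \sqrt{3 + A}$
$H{\left(j,N \right)} = 10 + 5 j$ ($H{\left(j,N \right)} = 5 j + 10 = 10 + 5 j$)
$s{\left(w \right)} = w^{\frac{3}{2}}$
$\frac{1}{- s{\left(H{\left(5,B{\left(6,C{\left(-3 \right)} \right)} \right)} \right)} + 3062} = \frac{1}{- \left(10 + 5 \cdot 5\right)^{\frac{3}{2}} + 3062} = \frac{1}{- \left(10 + 25\right)^{\frac{3}{2}} + 3062} = \frac{1}{- 35^{\frac{3}{2}} + 3062} = \frac{1}{- 35 \sqrt{35} + 3062} = \frac{1}{3062 - 35 \sqrt{35}}$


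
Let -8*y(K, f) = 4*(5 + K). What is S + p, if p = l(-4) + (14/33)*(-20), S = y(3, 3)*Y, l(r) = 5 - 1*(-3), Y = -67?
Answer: 8828/33 ≈ 267.52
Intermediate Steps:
y(K, f) = -5/2 - K/2 (y(K, f) = -(5 + K)/2 = -(20 + 4*K)/8 = -5/2 - K/2)
l(r) = 8 (l(r) = 5 + 3 = 8)
S = 268 (S = (-5/2 - ½*3)*(-67) = (-5/2 - 3/2)*(-67) = -4*(-67) = 268)
p = -16/33 (p = 8 + (14/33)*(-20) = 8 - 280/33 = -16/33 ≈ -0.48485)
S + p = 268 - 16/33 = 8828/33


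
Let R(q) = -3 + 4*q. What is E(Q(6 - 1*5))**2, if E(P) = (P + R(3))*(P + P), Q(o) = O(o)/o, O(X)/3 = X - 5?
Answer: 5184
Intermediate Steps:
O(X) = -15 + 3*X (O(X) = 3*(X - 5) = 3*(-5 + X) = -15 + 3*X)
Q(o) = (-15 + 3*o)/o
E(P) = 2*P*(9 + P) (E(P) = (P + (-3 + 4*3))*(P + P) = (P + (-3 + 12))*(2*P) = (P + 9)*(2*P) = (9 + P)*(2*P) = 2*P*(9 + P))
E(Q(6 - 1*5))**2 = (2*(3 - 15/(6 - 1*5))*(9 + (3 - 15/(6 - 1*5))))**2 = (2*(3 - 15/(6 - 5))*(9 + (3 - 15/(6 - 5))))**2 = (2*(3 - 15/1)*(9 + (3 - 15/1)))**2 = (2*(3 - 15*1)*(9 + (3 - 15*1)))**2 = (2*(3 - 15)*(9 + (3 - 15)))**2 = (2*(-12)*(9 - 12))**2 = (2*(-12)*(-3))**2 = 72**2 = 5184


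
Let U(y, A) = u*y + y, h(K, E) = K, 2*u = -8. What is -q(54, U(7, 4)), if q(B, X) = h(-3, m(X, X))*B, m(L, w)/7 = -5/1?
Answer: 162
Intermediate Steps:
u = -4 (u = (½)*(-8) = -4)
m(L, w) = -35 (m(L, w) = 7*(-5/1) = 7*(-5*1) = 7*(-5) = -35)
U(y, A) = -3*y (U(y, A) = -4*y + y = -3*y)
q(B, X) = -3*B
-q(54, U(7, 4)) = -(-3)*54 = -1*(-162) = 162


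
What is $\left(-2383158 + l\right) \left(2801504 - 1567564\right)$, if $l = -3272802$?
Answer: $-6979115282400$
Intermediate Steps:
$\left(-2383158 + l\right) \left(2801504 - 1567564\right) = \left(-2383158 - 3272802\right) \left(2801504 - 1567564\right) = \left(-5655960\right) 1233940 = -6979115282400$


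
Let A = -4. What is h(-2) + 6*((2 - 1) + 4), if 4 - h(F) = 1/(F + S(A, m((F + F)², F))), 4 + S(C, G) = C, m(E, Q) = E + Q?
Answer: 341/10 ≈ 34.100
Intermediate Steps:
S(C, G) = -4 + C
h(F) = 4 - 1/(-8 + F) (h(F) = 4 - 1/(F + (-4 - 4)) = 4 - 1/(F - 8) = 4 - 1/(-8 + F))
h(-2) + 6*((2 - 1) + 4) = (-33 + 4*(-2))/(-8 - 2) + 6*((2 - 1) + 4) = (-33 - 8)/(-10) + 6*(1 + 4) = -⅒*(-41) + 6*5 = 41/10 + 30 = 341/10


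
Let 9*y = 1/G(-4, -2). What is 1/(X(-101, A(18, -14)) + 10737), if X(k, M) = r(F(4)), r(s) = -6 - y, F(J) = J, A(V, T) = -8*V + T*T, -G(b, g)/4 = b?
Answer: 144/1545263 ≈ 9.3188e-5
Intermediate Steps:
G(b, g) = -4*b
y = 1/144 (y = (1/(-4*(-4)))/9 = (1/16)/9 = (1*(1/16))/9 = (1/9)*(1/16) = 1/144 ≈ 0.0069444)
A(V, T) = T**2 - 8*V (A(V, T) = -8*V + T**2 = T**2 - 8*V)
r(s) = -865/144 (r(s) = -6 - 1*1/144 = -6 - 1/144 = -865/144)
X(k, M) = -865/144
1/(X(-101, A(18, -14)) + 10737) = 1/(-865/144 + 10737) = 1/(1545263/144) = 144/1545263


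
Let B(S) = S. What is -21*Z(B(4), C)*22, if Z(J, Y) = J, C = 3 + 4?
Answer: -1848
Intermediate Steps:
C = 7
-21*Z(B(4), C)*22 = -21*4*22 = -84*22 = -1848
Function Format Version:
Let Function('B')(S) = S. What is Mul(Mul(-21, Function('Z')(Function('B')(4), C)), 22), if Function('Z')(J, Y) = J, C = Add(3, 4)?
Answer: -1848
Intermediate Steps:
C = 7
Mul(Mul(-21, Function('Z')(Function('B')(4), C)), 22) = Mul(Mul(-21, 4), 22) = Mul(-84, 22) = -1848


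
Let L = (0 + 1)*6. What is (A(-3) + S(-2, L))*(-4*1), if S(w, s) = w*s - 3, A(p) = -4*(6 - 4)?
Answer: 92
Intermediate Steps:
L = 6 (L = 1*6 = 6)
A(p) = -8 (A(p) = -4*2 = -8)
S(w, s) = -3 + s*w (S(w, s) = s*w - 3 = -3 + s*w)
(A(-3) + S(-2, L))*(-4*1) = (-8 + (-3 + 6*(-2)))*(-4*1) = (-8 + (-3 - 12))*(-4) = (-8 - 15)*(-4) = -23*(-4) = 92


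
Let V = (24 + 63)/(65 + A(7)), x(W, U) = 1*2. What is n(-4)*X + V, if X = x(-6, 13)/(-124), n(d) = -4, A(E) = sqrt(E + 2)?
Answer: 2833/2108 ≈ 1.3439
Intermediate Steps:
x(W, U) = 2
A(E) = sqrt(2 + E)
V = 87/68 (V = (24 + 63)/(65 + sqrt(2 + 7)) = 87/(65 + sqrt(9)) = 87/(65 + 3) = 87/68 ≈ 1.2794)
X = -1/62 (X = 2/(-124) = 2*(-1/124) = -1/62 ≈ -0.016129)
n(-4)*X + V = -4*(-1/62) + 87/68 = 2/31 + 87/68 = 2833/2108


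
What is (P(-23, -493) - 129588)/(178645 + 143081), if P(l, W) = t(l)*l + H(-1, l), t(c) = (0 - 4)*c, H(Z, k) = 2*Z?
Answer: -21951/53621 ≈ -0.40937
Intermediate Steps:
t(c) = -4*c
P(l, W) = -2 - 4*l**2 (P(l, W) = (-4*l)*l + 2*(-1) = -4*l**2 - 2 = -2 - 4*l**2)
(P(-23, -493) - 129588)/(178645 + 143081) = ((-2 - 4*(-23)**2) - 129588)/(178645 + 143081) = ((-2 - 4*529) - 129588)/321726 = ((-2 - 2116) - 129588)*(1/321726) = (-2118 - 129588)*(1/321726) = -131706*1/321726 = -21951/53621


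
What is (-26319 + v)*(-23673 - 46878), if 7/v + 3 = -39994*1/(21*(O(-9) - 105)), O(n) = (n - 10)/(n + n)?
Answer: 41401059281712/22297 ≈ 1.8568e+9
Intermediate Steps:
O(n) = (-10 + n)/(2*n) (O(n) = (-10 + n)/((2*n)) = (-10 + n)*(1/(2*n)) = (-10 + n)/(2*n))
v = 91679/200673 (v = 7/(-3 - 39994*1/(21*((½)*(-10 - 9)/(-9) - 105))) = 7/(-3 - 39994*1/(21*((½)*(-⅑)*(-19) - 105))) = 7/(-3 - 39994*1/(21*(19/18 - 105))) = 7/(-3 - 39994/((-1871/18*21))) = 7/(-3 - 39994/(-13097/6)) = 7/(-3 - 39994*(-6/13097)) = 7/(-3 + 239964/13097) = 7/(200673/13097) = 7*(13097/200673) = 91679/200673 ≈ 0.45686)
(-26319 + v)*(-23673 - 46878) = (-26319 + 91679/200673)*(-23673 - 46878) = -5281421008/200673*(-70551) = 41401059281712/22297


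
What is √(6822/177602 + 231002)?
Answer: √1821593739966413/88801 ≈ 480.63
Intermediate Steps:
√(6822/177602 + 231002) = √(6822*(1/177602) + 231002) = √(3411/88801 + 231002) = √(20513212013/88801) = √1821593739966413/88801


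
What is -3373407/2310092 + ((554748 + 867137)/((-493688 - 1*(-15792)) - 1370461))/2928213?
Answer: -18258173970210845107/12503102660090345772 ≈ -1.4603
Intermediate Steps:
-3373407/2310092 + ((554748 + 867137)/((-493688 - 1*(-15792)) - 1370461))/2928213 = -3373407*1/2310092 + (1421885/((-493688 + 15792) - 1370461))*(1/2928213) = -3373407/2310092 + (1421885/(-477896 - 1370461))*(1/2928213) = -3373407/2310092 + (1421885/(-1848357))*(1/2928213) = -3373407/2310092 + (1421885*(-1/1848357))*(1/2928213) = -3373407/2310092 - 1421885/1848357*1/2928213 = -3373407/2310092 - 1421885/5412382996041 = -18258173970210845107/12503102660090345772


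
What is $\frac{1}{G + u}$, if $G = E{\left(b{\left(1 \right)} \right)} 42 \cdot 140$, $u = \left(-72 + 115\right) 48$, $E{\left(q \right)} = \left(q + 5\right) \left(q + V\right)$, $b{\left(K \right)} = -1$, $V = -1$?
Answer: $- \frac{1}{44976} \approx -2.2234 \cdot 10^{-5}$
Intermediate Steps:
$E{\left(q \right)} = \left(-1 + q\right) \left(5 + q\right)$ ($E{\left(q \right)} = \left(q + 5\right) \left(q - 1\right) = \left(5 + q\right) \left(-1 + q\right) = \left(-1 + q\right) \left(5 + q\right)$)
$u = 2064$ ($u = 43 \cdot 48 = 2064$)
$G = -47040$ ($G = \left(-5 + \left(-1\right)^{2} + 4 \left(-1\right)\right) 42 \cdot 140 = \left(-5 + 1 - 4\right) 5880 = \left(-8\right) 5880 = -47040$)
$\frac{1}{G + u} = \frac{1}{-47040 + 2064} = \frac{1}{-44976} = - \frac{1}{44976}$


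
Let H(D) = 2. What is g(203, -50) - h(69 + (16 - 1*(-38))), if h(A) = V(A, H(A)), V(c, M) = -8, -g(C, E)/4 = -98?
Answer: 400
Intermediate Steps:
g(C, E) = 392 (g(C, E) = -4*(-98) = 392)
h(A) = -8
g(203, -50) - h(69 + (16 - 1*(-38))) = 392 - 1*(-8) = 392 + 8 = 400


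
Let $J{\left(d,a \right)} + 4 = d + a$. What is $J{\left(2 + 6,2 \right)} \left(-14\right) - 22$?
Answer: $-106$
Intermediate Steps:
$J{\left(d,a \right)} = -4 + a + d$ ($J{\left(d,a \right)} = -4 + \left(d + a\right) = -4 + \left(a + d\right) = -4 + a + d$)
$J{\left(2 + 6,2 \right)} \left(-14\right) - 22 = \left(-4 + 2 + \left(2 + 6\right)\right) \left(-14\right) - 22 = \left(-4 + 2 + 8\right) \left(-14\right) - 22 = 6 \left(-14\right) - 22 = -84 - 22 = -106$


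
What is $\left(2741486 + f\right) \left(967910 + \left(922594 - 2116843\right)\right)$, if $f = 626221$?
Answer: $-762243434673$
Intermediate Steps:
$\left(2741486 + f\right) \left(967910 + \left(922594 - 2116843\right)\right) = \left(2741486 + 626221\right) \left(967910 + \left(922594 - 2116843\right)\right) = 3367707 \left(967910 - 1194249\right) = 3367707 \left(-226339\right) = -762243434673$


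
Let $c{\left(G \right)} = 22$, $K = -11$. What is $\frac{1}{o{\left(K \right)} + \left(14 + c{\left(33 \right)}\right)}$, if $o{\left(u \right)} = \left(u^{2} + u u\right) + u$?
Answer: $\frac{1}{267} \approx 0.0037453$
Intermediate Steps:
$o{\left(u \right)} = u + 2 u^{2}$ ($o{\left(u \right)} = \left(u^{2} + u^{2}\right) + u = 2 u^{2} + u = u + 2 u^{2}$)
$\frac{1}{o{\left(K \right)} + \left(14 + c{\left(33 \right)}\right)} = \frac{1}{- 11 \left(1 + 2 \left(-11\right)\right) + \left(14 + 22\right)} = \frac{1}{- 11 \left(1 - 22\right) + 36} = \frac{1}{\left(-11\right) \left(-21\right) + 36} = \frac{1}{231 + 36} = \frac{1}{267}$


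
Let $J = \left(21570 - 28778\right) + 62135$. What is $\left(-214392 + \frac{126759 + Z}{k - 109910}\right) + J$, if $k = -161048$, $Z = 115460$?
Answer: $- \frac{43208559689}{270958} \approx -1.5947 \cdot 10^{5}$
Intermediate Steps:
$J = 54927$ ($J = -7208 + 62135 = 54927$)
$\left(-214392 + \frac{126759 + Z}{k - 109910}\right) + J = \left(-214392 + \frac{126759 + 115460}{-161048 - 109910}\right) + 54927 = \left(-214392 + \frac{242219}{-270958}\right) + 54927 = \left(-214392 + 242219 \left(- \frac{1}{270958}\right)\right) + 54927 = \left(-214392 - \frac{242219}{270958}\right) + 54927 = - \frac{58091469755}{270958} + 54927 = - \frac{43208559689}{270958}$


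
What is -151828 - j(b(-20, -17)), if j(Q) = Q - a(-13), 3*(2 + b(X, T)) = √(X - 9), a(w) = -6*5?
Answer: -151856 - I*√29/3 ≈ -1.5186e+5 - 1.7951*I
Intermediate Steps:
a(w) = -30
b(X, T) = -2 + √(-9 + X)/3 (b(X, T) = -2 + √(X - 9)/3 = -2 + √(-9 + X)/3)
j(Q) = 30 + Q (j(Q) = Q - 1*(-30) = Q + 30 = 30 + Q)
-151828 - j(b(-20, -17)) = -151828 - (30 + (-2 + √(-9 - 20)/3)) = -151828 - (30 + (-2 + √(-29)/3)) = -151828 - (30 + (-2 + (I*√29)/3)) = -151828 - (30 + (-2 + I*√29/3)) = -151828 - (28 + I*√29/3) = -151828 + (-28 - I*√29/3) = -151856 - I*√29/3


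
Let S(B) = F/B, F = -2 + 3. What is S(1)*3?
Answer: 3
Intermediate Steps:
F = 1
S(B) = 1/B
S(1)*3 = 3/1 = 1*3 = 3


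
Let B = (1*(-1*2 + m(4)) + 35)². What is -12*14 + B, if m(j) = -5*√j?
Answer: 361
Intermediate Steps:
B = 529 (B = (1*(-1*2 - 5*√4) + 35)² = (1*(-2 - 5*2) + 35)² = (1*(-2 - 10) + 35)² = (1*(-12) + 35)² = (-12 + 35)² = 23² = 529)
-12*14 + B = -12*14 + 529 = -168 + 529 = 361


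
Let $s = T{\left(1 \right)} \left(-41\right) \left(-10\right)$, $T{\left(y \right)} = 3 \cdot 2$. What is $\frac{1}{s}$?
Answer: $\frac{1}{2460} \approx 0.0004065$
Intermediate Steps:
$T{\left(y \right)} = 6$
$s = 2460$ ($s = 6 \left(-41\right) \left(-10\right) = \left(-246\right) \left(-10\right) = 2460$)
$\frac{1}{s} = \frac{1}{2460}$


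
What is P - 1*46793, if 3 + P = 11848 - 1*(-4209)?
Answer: -30739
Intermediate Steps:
P = 16054 (P = -3 + (11848 - 1*(-4209)) = -3 + (11848 + 4209) = -3 + 16057 = 16054)
P - 1*46793 = 16054 - 1*46793 = 16054 - 46793 = -30739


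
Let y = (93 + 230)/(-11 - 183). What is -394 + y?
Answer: -76759/194 ≈ -395.67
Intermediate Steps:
y = -323/194 (y = 323/(-194) = 323*(-1/194) = -323/194 ≈ -1.6649)
-394 + y = -394 - 323/194 = -76759/194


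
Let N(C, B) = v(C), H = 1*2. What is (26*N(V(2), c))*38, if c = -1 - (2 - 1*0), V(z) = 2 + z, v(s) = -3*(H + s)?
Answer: -17784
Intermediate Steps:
H = 2
v(s) = -6 - 3*s (v(s) = -3*(2 + s) = -6 - 3*s)
c = -3 (c = -1 - (2 + 0) = -1 - 1*2 = -1 - 2 = -3)
N(C, B) = -6 - 3*C
(26*N(V(2), c))*38 = (26*(-6 - 3*(2 + 2)))*38 = (26*(-6 - 3*4))*38 = (26*(-6 - 12))*38 = (26*(-18))*38 = -468*38 = -17784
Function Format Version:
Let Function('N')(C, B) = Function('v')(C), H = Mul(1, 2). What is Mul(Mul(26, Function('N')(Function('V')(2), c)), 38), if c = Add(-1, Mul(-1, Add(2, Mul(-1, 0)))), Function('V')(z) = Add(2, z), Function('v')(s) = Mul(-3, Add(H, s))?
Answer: -17784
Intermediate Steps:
H = 2
Function('v')(s) = Add(-6, Mul(-3, s)) (Function('v')(s) = Mul(-3, Add(2, s)) = Add(-6, Mul(-3, s)))
c = -3 (c = Add(-1, Mul(-1, Add(2, 0))) = Add(-1, Mul(-1, 2)) = Add(-1, -2) = -3)
Function('N')(C, B) = Add(-6, Mul(-3, C))
Mul(Mul(26, Function('N')(Function('V')(2), c)), 38) = Mul(Mul(26, Add(-6, Mul(-3, Add(2, 2)))), 38) = Mul(Mul(26, Add(-6, Mul(-3, 4))), 38) = Mul(Mul(26, Add(-6, -12)), 38) = Mul(Mul(26, -18), 38) = Mul(-468, 38) = -17784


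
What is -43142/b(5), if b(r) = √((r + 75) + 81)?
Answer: -43142*√161/161 ≈ -3400.1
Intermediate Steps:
b(r) = √(156 + r) (b(r) = √((75 + r) + 81) = √(156 + r))
-43142/b(5) = -43142/√(156 + 5) = -43142*√161/161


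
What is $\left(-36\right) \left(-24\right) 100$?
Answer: $86400$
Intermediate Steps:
$\left(-36\right) \left(-24\right) 100 = 864 \cdot 100 = 86400$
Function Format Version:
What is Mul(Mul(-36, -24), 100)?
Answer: 86400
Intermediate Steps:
Mul(Mul(-36, -24), 100) = Mul(864, 100) = 86400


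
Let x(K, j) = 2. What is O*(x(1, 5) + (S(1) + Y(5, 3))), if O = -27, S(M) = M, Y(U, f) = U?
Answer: -216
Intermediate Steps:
O*(x(1, 5) + (S(1) + Y(5, 3))) = -27*(2 + (1 + 5)) = -27*(2 + 6) = -27*8 = -216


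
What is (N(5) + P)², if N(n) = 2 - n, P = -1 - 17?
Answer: 441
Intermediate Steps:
P = -18
(N(5) + P)² = ((2 - 1*5) - 18)² = ((2 - 5) - 18)² = (-3 - 18)² = (-21)² = 441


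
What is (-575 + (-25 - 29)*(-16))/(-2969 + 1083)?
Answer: -289/1886 ≈ -0.15323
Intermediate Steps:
(-575 + (-25 - 29)*(-16))/(-2969 + 1083) = (-575 - 54*(-16))/(-1886) = (-575 + 864)*(-1/1886) = 289*(-1/1886) = -289/1886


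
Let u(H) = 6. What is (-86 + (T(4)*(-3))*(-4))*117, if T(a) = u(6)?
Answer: -1638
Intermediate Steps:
T(a) = 6
(-86 + (T(4)*(-3))*(-4))*117 = (-86 + (6*(-3))*(-4))*117 = (-86 - 18*(-4))*117 = (-86 + 72)*117 = -14*117 = -1638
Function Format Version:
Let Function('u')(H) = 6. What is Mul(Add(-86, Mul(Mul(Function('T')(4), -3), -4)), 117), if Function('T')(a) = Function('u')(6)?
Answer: -1638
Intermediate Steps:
Function('T')(a) = 6
Mul(Add(-86, Mul(Mul(Function('T')(4), -3), -4)), 117) = Mul(Add(-86, Mul(Mul(6, -3), -4)), 117) = Mul(Add(-86, Mul(-18, -4)), 117) = Mul(Add(-86, 72), 117) = Mul(-14, 117) = -1638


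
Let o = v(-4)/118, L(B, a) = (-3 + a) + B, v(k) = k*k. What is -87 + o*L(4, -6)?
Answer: -5173/59 ≈ -87.678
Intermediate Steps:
v(k) = k²
L(B, a) = -3 + B + a
o = 8/59 (o = (-4)²/118 = 16*(1/118) = 8/59 ≈ 0.13559)
-87 + o*L(4, -6) = -87 + 8*(-3 + 4 - 6)/59 = -87 + (8/59)*(-5) = -87 - 40/59 = -5173/59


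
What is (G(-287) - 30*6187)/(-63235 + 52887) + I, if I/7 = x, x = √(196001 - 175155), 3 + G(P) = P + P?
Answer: 186187/10348 + 7*√20846 ≈ 1028.7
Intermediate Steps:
G(P) = -3 + 2*P (G(P) = -3 + (P + P) = -3 + 2*P)
x = √20846 ≈ 144.38
I = 7*√20846 ≈ 1010.7
(G(-287) - 30*6187)/(-63235 + 52887) + I = ((-3 + 2*(-287)) - 30*6187)/(-63235 + 52887) + 7*√20846 = ((-3 - 574) - 185610)/(-10348) + 7*√20846 = (-577 - 185610)*(-1/10348) + 7*√20846 = -186187*(-1/10348) + 7*√20846 = 186187/10348 + 7*√20846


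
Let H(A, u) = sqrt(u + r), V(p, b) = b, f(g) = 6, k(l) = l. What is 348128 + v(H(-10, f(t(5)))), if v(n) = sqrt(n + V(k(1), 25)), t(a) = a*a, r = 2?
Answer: 348128 + sqrt(25 + 2*sqrt(2)) ≈ 3.4813e+5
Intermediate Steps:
t(a) = a**2
H(A, u) = sqrt(2 + u) (H(A, u) = sqrt(u + 2) = sqrt(2 + u))
v(n) = sqrt(25 + n) (v(n) = sqrt(n + 25) = sqrt(25 + n))
348128 + v(H(-10, f(t(5)))) = 348128 + sqrt(25 + sqrt(2 + 6)) = 348128 + sqrt(25 + sqrt(8)) = 348128 + sqrt(25 + 2*sqrt(2))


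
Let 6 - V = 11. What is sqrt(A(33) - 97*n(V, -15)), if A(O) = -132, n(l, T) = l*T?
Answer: 3*I*sqrt(823) ≈ 86.064*I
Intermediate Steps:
V = -5 (V = 6 - 1*11 = 6 - 11 = -5)
n(l, T) = T*l
sqrt(A(33) - 97*n(V, -15)) = sqrt(-132 - (-1455)*(-5)) = sqrt(-132 - 97*75) = sqrt(-132 - 7275) = sqrt(-7407) = 3*I*sqrt(823)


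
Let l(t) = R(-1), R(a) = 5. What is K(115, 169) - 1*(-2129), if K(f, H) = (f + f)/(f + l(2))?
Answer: 25571/12 ≈ 2130.9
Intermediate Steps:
l(t) = 5
K(f, H) = 2*f/(5 + f) (K(f, H) = (f + f)/(f + 5) = (2*f)/(5 + f) = 2*f/(5 + f))
K(115, 169) - 1*(-2129) = 2*115/(5 + 115) - 1*(-2129) = 2*115/120 + 2129 = 2*115*(1/120) + 2129 = 23/12 + 2129 = 25571/12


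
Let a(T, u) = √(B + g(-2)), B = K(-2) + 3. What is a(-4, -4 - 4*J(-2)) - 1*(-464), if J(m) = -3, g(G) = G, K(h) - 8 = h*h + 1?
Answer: 464 + √14 ≈ 467.74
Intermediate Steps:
K(h) = 9 + h² (K(h) = 8 + (h*h + 1) = 8 + (h² + 1) = 8 + (1 + h²) = 9 + h²)
B = 16 (B = (9 + (-2)²) + 3 = (9 + 4) + 3 = 13 + 3 = 16)
a(T, u) = √14 (a(T, u) = √(16 - 2) = √14)
a(-4, -4 - 4*J(-2)) - 1*(-464) = √14 - 1*(-464) = √14 + 464 = 464 + √14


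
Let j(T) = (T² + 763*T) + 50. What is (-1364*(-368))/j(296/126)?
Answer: 996123744/3667283 ≈ 271.62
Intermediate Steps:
j(T) = 50 + T² + 763*T
(-1364*(-368))/j(296/126) = (-1364*(-368))/(50 + (296/126)² + 763*(296/126)) = 501952/(50 + (296*(1/126))² + 763*(296*(1/126))) = 501952/(50 + (148/63)² + 763*(148/63)) = 501952/(50 + 21904/3969 + 16132/9) = 501952/(7334566/3969) = 501952*(3969/7334566) = 996123744/3667283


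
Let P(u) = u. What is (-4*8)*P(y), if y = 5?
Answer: -160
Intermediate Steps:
(-4*8)*P(y) = -4*8*5 = -32*5 = -160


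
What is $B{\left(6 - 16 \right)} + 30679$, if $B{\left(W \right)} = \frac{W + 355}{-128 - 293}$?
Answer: $\frac{12915514}{421} \approx 30678.0$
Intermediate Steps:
$B{\left(W \right)} = - \frac{355}{421} - \frac{W}{421}$ ($B{\left(W \right)} = \frac{355 + W}{-421} = \left(355 + W\right) \left(- \frac{1}{421}\right) = - \frac{355}{421} - \frac{W}{421}$)
$B{\left(6 - 16 \right)} + 30679 = \left(- \frac{355}{421} - \frac{6 - 16}{421}\right) + 30679 = \left(- \frac{355}{421} - - \frac{10}{421}\right) + 30679 = \left(- \frac{355}{421} + \frac{10}{421}\right) + 30679 = - \frac{345}{421} + 30679 = \frac{12915514}{421}$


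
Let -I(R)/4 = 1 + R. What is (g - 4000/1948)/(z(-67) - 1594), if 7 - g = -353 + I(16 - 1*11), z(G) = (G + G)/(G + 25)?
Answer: -3906168/16269209 ≈ -0.24010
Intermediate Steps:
I(R) = -4 - 4*R (I(R) = -4*(1 + R) = -4 - 4*R)
z(G) = 2*G/(25 + G) (z(G) = (2*G)/(25 + G) = 2*G/(25 + G))
g = 384 (g = 7 - (-353 + (-4 - 4*(16 - 1*11))) = 7 - (-353 + (-4 - 4*(16 - 11))) = 7 - (-353 + (-4 - 4*5)) = 7 - (-353 + (-4 - 20)) = 7 - (-353 - 24) = 7 - 1*(-377) = 7 + 377 = 384)
(g - 4000/1948)/(z(-67) - 1594) = (384 - 4000/1948)/(2*(-67)/(25 - 67) - 1594) = (384 - 4000*1/1948)/(2*(-67)/(-42) - 1594) = (384 - 1000/487)/(2*(-67)*(-1/42) - 1594) = 186008/(487*(67/21 - 1594)) = 186008/(487*(-33407/21)) = (186008/487)*(-21/33407) = -3906168/16269209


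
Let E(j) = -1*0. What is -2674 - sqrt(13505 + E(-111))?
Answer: -2674 - sqrt(13505) ≈ -2790.2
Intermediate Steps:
E(j) = 0
-2674 - sqrt(13505 + E(-111)) = -2674 - sqrt(13505 + 0) = -2674 - sqrt(13505)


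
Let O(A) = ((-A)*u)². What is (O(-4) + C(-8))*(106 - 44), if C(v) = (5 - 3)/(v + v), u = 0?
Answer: -31/4 ≈ -7.7500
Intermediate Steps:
C(v) = 1/v (C(v) = 2/((2*v)) = 2*(1/(2*v)) = 1/v)
O(A) = 0 (O(A) = (-A*0)² = 0² = 0)
(O(-4) + C(-8))*(106 - 44) = (0 + 1/(-8))*(106 - 44) = (0 - ⅛)*62 = -⅛*62 = -31/4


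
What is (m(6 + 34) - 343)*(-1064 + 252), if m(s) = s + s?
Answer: 213556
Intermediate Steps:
m(s) = 2*s
(m(6 + 34) - 343)*(-1064 + 252) = (2*(6 + 34) - 343)*(-1064 + 252) = (2*40 - 343)*(-812) = (80 - 343)*(-812) = -263*(-812) = 213556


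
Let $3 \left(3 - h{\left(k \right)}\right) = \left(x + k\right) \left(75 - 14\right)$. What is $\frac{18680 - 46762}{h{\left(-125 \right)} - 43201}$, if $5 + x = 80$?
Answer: $\frac{42123}{63272} \approx 0.66574$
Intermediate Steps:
$x = 75$ ($x = -5 + 80 = 75$)
$h{\left(k \right)} = -1522 - \frac{61 k}{3}$ ($h{\left(k \right)} = 3 - \frac{\left(75 + k\right) \left(75 - 14\right)}{3} = 3 - \frac{\left(75 + k\right) 61}{3} = 3 - \frac{4575 + 61 k}{3} = 3 - \left(1525 + \frac{61 k}{3}\right) = -1522 - \frac{61 k}{3}$)
$\frac{18680 - 46762}{h{\left(-125 \right)} - 43201} = \frac{18680 - 46762}{\left(-1522 - - \frac{7625}{3}\right) - 43201} = - \frac{28082}{\left(-1522 + \frac{7625}{3}\right) - 43201} = - \frac{28082}{\frac{3059}{3} - 43201} = - \frac{28082}{- \frac{126544}{3}} = \left(-28082\right) \left(- \frac{3}{126544}\right) = \frac{42123}{63272}$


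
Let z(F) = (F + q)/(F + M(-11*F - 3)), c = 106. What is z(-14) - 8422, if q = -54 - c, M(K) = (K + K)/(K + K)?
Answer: -109312/13 ≈ -8408.6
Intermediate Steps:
M(K) = 1 (M(K) = (2*K)/((2*K)) = (2*K)*(1/(2*K)) = 1)
q = -160 (q = -54 - 1*106 = -54 - 106 = -160)
z(F) = (-160 + F)/(1 + F) (z(F) = (F - 160)/(F + 1) = (-160 + F)/(1 + F))
z(-14) - 8422 = (-160 - 14)/(1 - 14) - 8422 = -174/(-13) - 8422 = -1/13*(-174) - 8422 = 174/13 - 8422 = -109312/13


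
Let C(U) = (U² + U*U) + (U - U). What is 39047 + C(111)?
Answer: 63689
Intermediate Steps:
C(U) = 2*U² (C(U) = (U² + U²) + 0 = 2*U² + 0 = 2*U²)
39047 + C(111) = 39047 + 2*111² = 39047 + 2*12321 = 39047 + 24642 = 63689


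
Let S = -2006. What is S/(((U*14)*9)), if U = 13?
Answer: -1003/819 ≈ -1.2247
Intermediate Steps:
S/(((U*14)*9)) = -2006/((13*14)*9) = -2006/(182*9) = -2006/1638 = (1/1638)*(-2006) = -1003/819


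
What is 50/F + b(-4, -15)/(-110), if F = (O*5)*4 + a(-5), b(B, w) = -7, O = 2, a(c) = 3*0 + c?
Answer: 1149/770 ≈ 1.4922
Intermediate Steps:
a(c) = c (a(c) = 0 + c = c)
F = 35 (F = (2*5)*4 - 5 = 10*4 - 5 = 40 - 5 = 35)
50/F + b(-4, -15)/(-110) = 50/35 - 7/(-110) = 50*(1/35) - 7*(-1/110) = 10/7 + 7/110 = 1149/770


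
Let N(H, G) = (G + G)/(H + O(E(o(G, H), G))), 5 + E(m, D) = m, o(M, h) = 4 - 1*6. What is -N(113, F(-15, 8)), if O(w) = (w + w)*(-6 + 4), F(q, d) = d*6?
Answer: -32/47 ≈ -0.68085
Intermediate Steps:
o(M, h) = -2 (o(M, h) = 4 - 6 = -2)
F(q, d) = 6*d
E(m, D) = -5 + m
O(w) = -4*w (O(w) = (2*w)*(-2) = -4*w)
N(H, G) = 2*G/(28 + H) (N(H, G) = (G + G)/(H - 4*(-5 - 2)) = (2*G)/(H - 4*(-7)) = (2*G)/(H + 28) = (2*G)/(28 + H) = 2*G/(28 + H))
-N(113, F(-15, 8)) = -2*6*8/(28 + 113) = -2*48/141 = -1*32/47 = -32/47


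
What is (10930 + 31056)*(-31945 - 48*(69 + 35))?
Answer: -1550836882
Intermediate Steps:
(10930 + 31056)*(-31945 - 48*(69 + 35)) = 41986*(-31945 - 48*104) = 41986*(-31945 - 4992) = 41986*(-36937) = -1550836882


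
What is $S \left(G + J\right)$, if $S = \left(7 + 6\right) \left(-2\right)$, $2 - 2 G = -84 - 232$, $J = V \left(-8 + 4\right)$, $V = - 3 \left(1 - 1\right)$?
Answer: $-4134$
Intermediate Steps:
$V = 0$ ($V = \left(-3\right) 0 = 0$)
$J = 0$ ($J = 0 \left(-8 + 4\right) = 0 \left(-4\right) = 0$)
$G = 159$ ($G = 1 - \frac{-84 - 232}{2} = 1 - -158 = 1 + 158 = 159$)
$S = -26$ ($S = 13 \left(-2\right) = -26$)
$S \left(G + J\right) = - 26 \left(159 + 0\right) = \left(-26\right) 159 = -4134$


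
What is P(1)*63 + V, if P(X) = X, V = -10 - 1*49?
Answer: 4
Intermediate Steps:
V = -59 (V = -10 - 49 = -59)
P(1)*63 + V = 1*63 - 59 = 63 - 59 = 4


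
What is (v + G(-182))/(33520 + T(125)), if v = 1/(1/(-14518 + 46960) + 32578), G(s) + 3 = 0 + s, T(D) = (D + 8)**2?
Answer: -195525630803/54122560481693 ≈ -0.0036126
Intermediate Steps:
T(D) = (8 + D)**2
G(s) = -3 + s (G(s) = -3 + (0 + s) = -3 + s)
v = 32442/1056895477 (v = 1/(1/32442 + 32578) = 1/(1056895477/32442) = 32442/1056895477 ≈ 3.0696e-5)
(v + G(-182))/(33520 + T(125)) = (32442/1056895477 + (-3 - 182))/(33520 + (8 + 125)**2) = (32442/1056895477 - 185)/(33520 + 133**2) = -195525630803/(1056895477*(33520 + 17689)) = -195525630803/1056895477/51209 = -195525630803/1056895477*1/51209 = -195525630803/54122560481693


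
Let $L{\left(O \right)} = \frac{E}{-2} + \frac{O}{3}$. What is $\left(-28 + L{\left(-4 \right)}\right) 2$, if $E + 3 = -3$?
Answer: $- \frac{158}{3} \approx -52.667$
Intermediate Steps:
$E = -6$ ($E = -3 - 3 = -6$)
$L{\left(O \right)} = 3 + \frac{O}{3}$ ($L{\left(O \right)} = - \frac{6}{-2} + \frac{O}{3} = \left(-6\right) \left(- \frac{1}{2}\right) + O \frac{1}{3} = 3 + \frac{O}{3}$)
$\left(-28 + L{\left(-4 \right)}\right) 2 = \left(-28 + \left(3 + \frac{1}{3} \left(-4\right)\right)\right) 2 = \left(-28 + \left(3 - \frac{4}{3}\right)\right) 2 = \left(-28 + \frac{5}{3}\right) 2 = \left(- \frac{79}{3}\right) 2 = - \frac{158}{3}$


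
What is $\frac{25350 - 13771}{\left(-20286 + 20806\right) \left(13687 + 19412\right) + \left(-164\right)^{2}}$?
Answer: $\frac{11579}{17238376} \approx 0.0006717$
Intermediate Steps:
$\frac{25350 - 13771}{\left(-20286 + 20806\right) \left(13687 + 19412\right) + \left(-164\right)^{2}} = \frac{11579}{520 \cdot 33099 + 26896} = \frac{11579}{17211480 + 26896} = \frac{11579}{17238376}$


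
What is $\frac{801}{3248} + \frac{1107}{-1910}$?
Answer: $- \frac{1032813}{3101840} \approx -0.33297$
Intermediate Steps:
$\frac{801}{3248} + \frac{1107}{-1910} = 801 \cdot \frac{1}{3248} + 1107 \left(- \frac{1}{1910}\right) = \frac{801}{3248} - \frac{1107}{1910} = - \frac{1032813}{3101840}$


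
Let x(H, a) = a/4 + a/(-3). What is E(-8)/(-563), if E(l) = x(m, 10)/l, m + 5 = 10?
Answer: -5/27024 ≈ -0.00018502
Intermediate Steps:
m = 5 (m = -5 + 10 = 5)
x(H, a) = -a/12 (x(H, a) = a*(1/4) + a*(-1/3) = a/4 - a/3 = -a/12)
E(l) = -5/(6*l) (E(l) = (-1/12*10)/l = -5/(6*l))
E(-8)/(-563) = -5/6/(-8)/(-563) = -5/6*(-1/8)*(-1/563) = (5/48)*(-1/563) = -5/27024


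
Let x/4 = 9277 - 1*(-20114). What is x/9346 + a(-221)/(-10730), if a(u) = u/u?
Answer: 630726187/50141290 ≈ 12.579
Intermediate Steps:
a(u) = 1
x = 117564 (x = 4*(9277 - 1*(-20114)) = 4*(9277 + 20114) = 4*29391 = 117564)
x/9346 + a(-221)/(-10730) = 117564/9346 + 1/(-10730) = 117564*(1/9346) + 1*(-1/10730) = 58782/4673 - 1/10730 = 630726187/50141290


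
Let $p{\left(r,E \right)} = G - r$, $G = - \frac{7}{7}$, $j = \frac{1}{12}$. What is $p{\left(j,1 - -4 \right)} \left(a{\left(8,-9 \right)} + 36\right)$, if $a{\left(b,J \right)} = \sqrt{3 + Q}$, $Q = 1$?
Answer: $- \frac{247}{6} \approx -41.167$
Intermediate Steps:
$a{\left(b,J \right)} = 2$ ($a{\left(b,J \right)} = \sqrt{3 + 1} = \sqrt{4} = 2$)
$j = \frac{1}{12} \approx 0.083333$
$G = -1$ ($G = \left(-7\right) \frac{1}{7} = -1$)
$p{\left(r,E \right)} = -1 - r$
$p{\left(j,1 - -4 \right)} \left(a{\left(8,-9 \right)} + 36\right) = \left(-1 - \frac{1}{12}\right) \left(2 + 36\right) = \left(-1 - \frac{1}{12}\right) 38 = \left(- \frac{13}{12}\right) 38 = - \frac{247}{6}$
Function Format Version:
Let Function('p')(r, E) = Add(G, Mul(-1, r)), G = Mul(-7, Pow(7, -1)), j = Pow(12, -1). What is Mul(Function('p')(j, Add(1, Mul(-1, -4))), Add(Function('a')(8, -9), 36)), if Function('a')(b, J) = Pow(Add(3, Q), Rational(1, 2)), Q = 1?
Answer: Rational(-247, 6) ≈ -41.167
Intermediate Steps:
Function('a')(b, J) = 2 (Function('a')(b, J) = Pow(Add(3, 1), Rational(1, 2)) = Pow(4, Rational(1, 2)) = 2)
j = Rational(1, 12) ≈ 0.083333
G = -1 (G = Mul(-7, Rational(1, 7)) = -1)
Function('p')(r, E) = Add(-1, Mul(-1, r))
Mul(Function('p')(j, Add(1, Mul(-1, -4))), Add(Function('a')(8, -9), 36)) = Mul(Add(-1, Mul(-1, Rational(1, 12))), Add(2, 36)) = Mul(Add(-1, Rational(-1, 12)), 38) = Mul(Rational(-13, 12), 38) = Rational(-247, 6)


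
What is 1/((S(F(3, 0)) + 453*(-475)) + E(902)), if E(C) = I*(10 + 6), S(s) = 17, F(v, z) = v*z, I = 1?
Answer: -1/215142 ≈ -4.6481e-6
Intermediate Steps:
E(C) = 16 (E(C) = 1*(10 + 6) = 1*16 = 16)
1/((S(F(3, 0)) + 453*(-475)) + E(902)) = 1/((17 + 453*(-475)) + 16) = 1/((17 - 215175) + 16) = 1/(-215158 + 16) = 1/(-215142) = -1/215142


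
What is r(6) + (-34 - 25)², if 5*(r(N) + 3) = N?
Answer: 17396/5 ≈ 3479.2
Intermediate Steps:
r(N) = -3 + N/5
r(6) + (-34 - 25)² = (-3 + (⅕)*6) + (-34 - 25)² = (-3 + 6/5) + (-59)² = -9/5 + 3481 = 17396/5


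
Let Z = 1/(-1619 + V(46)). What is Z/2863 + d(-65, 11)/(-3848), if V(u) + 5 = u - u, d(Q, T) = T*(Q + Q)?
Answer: 63930753/172031944 ≈ 0.37162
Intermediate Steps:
d(Q, T) = 2*Q*T (d(Q, T) = T*(2*Q) = 2*Q*T)
V(u) = -5 (V(u) = -5 + (u - u) = -5 + 0 = -5)
Z = -1/1624 (Z = 1/(-1619 - 5) = 1/(-1624) = -1/1624 ≈ -0.00061576)
Z/2863 + d(-65, 11)/(-3848) = -1/1624/2863 + (2*(-65)*11)/(-3848) = -1/1624*1/2863 - 1430*(-1/3848) = -1/4649512 + 55/148 = 63930753/172031944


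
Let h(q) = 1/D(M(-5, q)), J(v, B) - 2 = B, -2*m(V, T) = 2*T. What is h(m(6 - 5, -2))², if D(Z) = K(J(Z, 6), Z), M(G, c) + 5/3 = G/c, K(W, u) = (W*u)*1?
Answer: 9/10000 ≈ 0.00090000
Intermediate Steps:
m(V, T) = -T
J(v, B) = 2 + B
K(W, u) = W*u
M(G, c) = -5/3 + G/c
D(Z) = 8*Z (D(Z) = (2 + 6)*Z = 8*Z)
h(q) = 1/(-40/3 - 40/q) (h(q) = 1/(8*(-5/3 - 5/q)) = 1/(-40/3 - 40/q))
h(m(6 - 5, -2))² = (-3*(-1*(-2))/(120 + 40*(-1*(-2))))² = (-3*2/(120 + 40*2))² = (-3*2/(120 + 80))² = (-3*2/200)² = (-3*2*1/200)² = (-3/100)² = 9/10000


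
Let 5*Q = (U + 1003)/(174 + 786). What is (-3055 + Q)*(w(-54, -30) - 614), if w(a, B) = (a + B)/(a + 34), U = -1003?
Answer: 1862939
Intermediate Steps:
w(a, B) = (B + a)/(34 + a)
Q = 0 (Q = ((-1003 + 1003)/(174 + 786))/5 = (0/960)/5 = (0*(1/960))/5 = (⅕)*0 = 0)
(-3055 + Q)*(w(-54, -30) - 614) = (-3055 + 0)*((-30 - 54)/(34 - 54) - 614) = -3055*(-84/(-20) - 614) = -3055*(-1/20*(-84) - 614) = -3055*(21/5 - 614) = -3055*(-3049/5) = 1862939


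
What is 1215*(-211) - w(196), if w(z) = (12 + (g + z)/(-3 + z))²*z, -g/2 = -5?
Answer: -10795994749/37249 ≈ -2.8983e+5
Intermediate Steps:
g = 10 (g = -2*(-5) = 10)
w(z) = z*(12 + (10 + z)/(-3 + z))² (w(z) = (12 + (10 + z)/(-3 + z))²*z = z*(12 + (10 + z)/(-3 + z))²)
1215*(-211) - w(196) = 1215*(-211) - 169*196*(-2 + 196)²/(-3 + 196)² = -256365 - 169*196*194²/193² = -256365 - 169*196*37636/37249 = -256365 - 1*1246654864/37249 = -256365 - 1246654864/37249 = -10795994749/37249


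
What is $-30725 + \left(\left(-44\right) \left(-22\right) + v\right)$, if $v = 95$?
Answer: $-29662$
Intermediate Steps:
$-30725 + \left(\left(-44\right) \left(-22\right) + v\right) = -30725 + \left(\left(-44\right) \left(-22\right) + 95\right) = -30725 + \left(968 + 95\right) = -30725 + 1063 = -29662$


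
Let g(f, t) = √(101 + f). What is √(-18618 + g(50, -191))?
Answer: √(-18618 + √151) ≈ 136.4*I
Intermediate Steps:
√(-18618 + g(50, -191)) = √(-18618 + √(101 + 50)) = √(-18618 + √151)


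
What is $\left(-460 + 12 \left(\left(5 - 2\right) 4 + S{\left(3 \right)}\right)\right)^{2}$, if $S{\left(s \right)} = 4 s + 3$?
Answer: $18496$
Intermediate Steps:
$S{\left(s \right)} = 3 + 4 s$
$\left(-460 + 12 \left(\left(5 - 2\right) 4 + S{\left(3 \right)}\right)\right)^{2} = \left(-460 + 12 \left(\left(5 - 2\right) 4 + \left(3 + 4 \cdot 3\right)\right)\right)^{2} = \left(-460 + 12 \left(3 \cdot 4 + \left(3 + 12\right)\right)\right)^{2} = \left(-460 + 12 \left(12 + 15\right)\right)^{2} = \left(-460 + 12 \cdot 27\right)^{2} = \left(-460 + 324\right)^{2} = \left(-136\right)^{2} = 18496$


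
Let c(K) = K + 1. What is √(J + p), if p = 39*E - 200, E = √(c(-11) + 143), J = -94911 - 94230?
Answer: √(-189341 + 39*√133) ≈ 434.62*I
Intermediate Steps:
c(K) = 1 + K
J = -189141
E = √133 (E = √((1 - 11) + 143) = √(-10 + 143) = √133 ≈ 11.533)
p = -200 + 39*√133 (p = 39*√133 - 200 = -200 + 39*√133 ≈ 249.77)
√(J + p) = √(-189141 + (-200 + 39*√133)) = √(-189341 + 39*√133)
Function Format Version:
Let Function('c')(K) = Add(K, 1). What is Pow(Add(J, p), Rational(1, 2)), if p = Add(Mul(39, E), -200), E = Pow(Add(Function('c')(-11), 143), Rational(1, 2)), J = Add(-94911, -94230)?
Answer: Pow(Add(-189341, Mul(39, Pow(133, Rational(1, 2)))), Rational(1, 2)) ≈ Mul(434.62, I)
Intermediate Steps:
Function('c')(K) = Add(1, K)
J = -189141
E = Pow(133, Rational(1, 2)) (E = Pow(Add(Add(1, -11), 143), Rational(1, 2)) = Pow(Add(-10, 143), Rational(1, 2)) = Pow(133, Rational(1, 2)) ≈ 11.533)
p = Add(-200, Mul(39, Pow(133, Rational(1, 2)))) (p = Add(Mul(39, Pow(133, Rational(1, 2))), -200) = Add(-200, Mul(39, Pow(133, Rational(1, 2)))) ≈ 249.77)
Pow(Add(J, p), Rational(1, 2)) = Pow(Add(-189141, Add(-200, Mul(39, Pow(133, Rational(1, 2))))), Rational(1, 2)) = Pow(Add(-189341, Mul(39, Pow(133, Rational(1, 2)))), Rational(1, 2))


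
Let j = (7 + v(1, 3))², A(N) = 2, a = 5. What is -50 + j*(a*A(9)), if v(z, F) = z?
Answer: 590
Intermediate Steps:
j = 64 (j = (7 + 1)² = 8² = 64)
-50 + j*(a*A(9)) = -50 + 64*(5*2) = -50 + 64*10 = -50 + 640 = 590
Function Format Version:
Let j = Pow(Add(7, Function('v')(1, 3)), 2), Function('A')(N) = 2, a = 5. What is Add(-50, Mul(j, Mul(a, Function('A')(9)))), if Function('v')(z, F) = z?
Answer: 590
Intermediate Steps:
j = 64 (j = Pow(Add(7, 1), 2) = Pow(8, 2) = 64)
Add(-50, Mul(j, Mul(a, Function('A')(9)))) = Add(-50, Mul(64, Mul(5, 2))) = Add(-50, Mul(64, 10)) = Add(-50, 640) = 590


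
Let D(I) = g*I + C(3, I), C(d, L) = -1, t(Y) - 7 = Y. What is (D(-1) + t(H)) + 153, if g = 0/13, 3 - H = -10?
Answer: 172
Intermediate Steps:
H = 13 (H = 3 - 1*(-10) = 3 + 10 = 13)
g = 0 (g = 0*(1/13) = 0)
t(Y) = 7 + Y
D(I) = -1 (D(I) = 0*I - 1 = 0 - 1 = -1)
(D(-1) + t(H)) + 153 = (-1 + (7 + 13)) + 153 = (-1 + 20) + 153 = 19 + 153 = 172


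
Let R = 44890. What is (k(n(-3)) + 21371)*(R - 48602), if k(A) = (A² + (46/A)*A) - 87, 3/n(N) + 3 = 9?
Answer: -79177888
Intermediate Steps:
n(N) = ½ (n(N) = 3/(-3 + 9) = 3/6 = 3*(⅙) = ½)
k(A) = -41 + A² (k(A) = (A² + 46) - 87 = (46 + A²) - 87 = -41 + A²)
(k(n(-3)) + 21371)*(R - 48602) = ((-41 + (½)²) + 21371)*(44890 - 48602) = ((-41 + ¼) + 21371)*(-3712) = (-163/4 + 21371)*(-3712) = (85321/4)*(-3712) = -79177888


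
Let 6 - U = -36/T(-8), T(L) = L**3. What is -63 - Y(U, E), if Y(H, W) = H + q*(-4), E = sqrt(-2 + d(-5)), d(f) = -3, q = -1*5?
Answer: -11383/128 ≈ -88.930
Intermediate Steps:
q = -5
U = 759/128 (U = 6 - (-36)/((-8)**3) = 6 - (-36)/(-512) = 6 - (-36)*(-1)/512 = 6 - 1*9/128 = 6 - 9/128 = 759/128 ≈ 5.9297)
E = I*sqrt(5) (E = sqrt(-2 - 3) = sqrt(-5) = I*sqrt(5) ≈ 2.2361*I)
Y(H, W) = 20 + H (Y(H, W) = H - 5*(-4) = H + 20 = 20 + H)
-63 - Y(U, E) = -63 - (20 + 759/128) = -63 - 1*3319/128 = -63 - 3319/128 = -11383/128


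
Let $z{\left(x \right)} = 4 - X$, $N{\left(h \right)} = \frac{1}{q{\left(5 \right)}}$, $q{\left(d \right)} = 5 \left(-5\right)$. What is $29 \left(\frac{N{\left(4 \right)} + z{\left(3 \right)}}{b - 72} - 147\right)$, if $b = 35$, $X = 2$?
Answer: $- \frac{3944696}{925} \approx -4264.5$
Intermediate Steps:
$q{\left(d \right)} = -25$
$N{\left(h \right)} = - \frac{1}{25}$ ($N{\left(h \right)} = \frac{1}{-25} = - \frac{1}{25}$)
$z{\left(x \right)} = 2$ ($z{\left(x \right)} = 4 - 2 = 2$)
$29 \left(\frac{N{\left(4 \right)} + z{\left(3 \right)}}{b - 72} - 147\right) = 29 \left(\frac{- \frac{1}{25} + 2}{35 - 72} - 147\right) = 29 \left(\frac{49}{25 \left(-37\right)} - 147\right) = 29 \left(\frac{49}{25} \left(- \frac{1}{37}\right) - 147\right) = 29 \left(- \frac{49}{925} - 147\right) = 29 \left(- \frac{136024}{925}\right) = - \frac{3944696}{925}$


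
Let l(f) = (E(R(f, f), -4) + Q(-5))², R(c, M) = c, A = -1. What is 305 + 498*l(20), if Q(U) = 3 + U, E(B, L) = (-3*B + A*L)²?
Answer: 4891334393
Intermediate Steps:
E(B, L) = (-L - 3*B)² (E(B, L) = (-3*B - L)² = (-L - 3*B)²)
l(f) = (-2 + (-4 + 3*f)²)² (l(f) = ((-4 + 3*f)² + (3 - 5))² = ((-4 + 3*f)² - 2)² = (-2 + (-4 + 3*f)²)²)
305 + 498*l(20) = 305 + 498*(-2 + (-4 + 3*20)²)² = 305 + 498*(-2 + (-4 + 60)²)² = 305 + 498*(-2 + 56²)² = 305 + 498*(-2 + 3136)² = 305 + 498*3134² = 305 + 498*9821956 = 305 + 4891334088 = 4891334393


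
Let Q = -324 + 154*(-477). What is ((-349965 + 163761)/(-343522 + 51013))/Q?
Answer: -31034/3596983173 ≈ -8.6278e-6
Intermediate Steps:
Q = -73782 (Q = -324 - 73458 = -73782)
((-349965 + 163761)/(-343522 + 51013))/Q = ((-349965 + 163761)/(-343522 + 51013))/(-73782) = -186204/(-292509)*(-1/73782) = -186204*(-1/292509)*(-1/73782) = (62068/97503)*(-1/73782) = -31034/3596983173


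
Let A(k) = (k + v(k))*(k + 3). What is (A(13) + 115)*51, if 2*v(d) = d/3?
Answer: 18241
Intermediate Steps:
v(d) = d/6 (v(d) = (d/3)/2 = d/6)
A(k) = 7*k*(3 + k)/6 (A(k) = (k + k/6)*(k + 3) = (7*k/6)*(3 + k) = 7*k*(3 + k)/6)
(A(13) + 115)*51 = ((7/6)*13*(3 + 13) + 115)*51 = ((7/6)*13*16 + 115)*51 = (728/3 + 115)*51 = (1073/3)*51 = 18241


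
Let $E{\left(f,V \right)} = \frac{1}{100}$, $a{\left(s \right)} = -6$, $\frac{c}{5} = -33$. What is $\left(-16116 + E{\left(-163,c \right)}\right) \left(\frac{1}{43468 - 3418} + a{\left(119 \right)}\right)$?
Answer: $\frac{387265628101}{4005000} \approx 96696.0$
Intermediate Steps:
$c = -165$ ($c = 5 \left(-33\right) = -165$)
$E{\left(f,V \right)} = \frac{1}{100}$
$\left(-16116 + E{\left(-163,c \right)}\right) \left(\frac{1}{43468 - 3418} + a{\left(119 \right)}\right) = \left(-16116 + \frac{1}{100}\right) \left(\frac{1}{43468 - 3418} - 6\right) = - \frac{1611599 \left(\frac{1}{40050} - 6\right)}{100} = \left(- \frac{1611599}{100}\right) \left(- \frac{240299}{40050}\right) = \frac{387265628101}{4005000}$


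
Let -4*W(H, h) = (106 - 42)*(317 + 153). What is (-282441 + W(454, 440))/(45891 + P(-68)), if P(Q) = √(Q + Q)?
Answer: -13306600251/2105984017 + 579922*I*√34/2105984017 ≈ -6.3185 + 0.0016057*I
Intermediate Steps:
W(H, h) = -7520 (W(H, h) = -(106 - 42)*(317 + 153)/4 = -16*470 = -¼*30080 = -7520)
P(Q) = √2*√Q (P(Q) = √(2*Q) = √2*√Q)
(-282441 + W(454, 440))/(45891 + P(-68)) = (-282441 - 7520)/(45891 + √2*√(-68)) = -289961/(45891 + √2*(2*I*√17)) = -289961/(45891 + 2*I*√34)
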